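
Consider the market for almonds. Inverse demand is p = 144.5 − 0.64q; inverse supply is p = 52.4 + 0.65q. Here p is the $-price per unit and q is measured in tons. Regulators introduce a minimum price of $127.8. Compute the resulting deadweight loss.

Competitive equilibrium: 144.5 − 0.64q = 52.4 + 0.65q → q* = 71.3953, p* = 98.807.
At the floor p = 127.8, quantity demanded = (144.5 − 127.8)/0.64 = 26.0938.
Sellers' marginal cost at q' = 26.0938: 52.4 + 0.65·26.0938 = 69.361.
Δq = 71.3953 − 26.0938 = 45.3015; wedge = 127.8 − 69.361 = 58.439.
Deadweight loss = ½ × 45.3015 × 58.439 = $1323.69.

$1323.69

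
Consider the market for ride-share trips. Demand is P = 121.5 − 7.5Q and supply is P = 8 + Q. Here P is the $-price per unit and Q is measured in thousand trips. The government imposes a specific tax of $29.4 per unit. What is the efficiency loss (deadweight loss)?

$50.84 thousand

Competitive equilibrium: 121.5 − 7.5Q = 8 + Q → Q* = 13.3529, P* = 21.3529.
With the tax, the buyer price exceeds the seller price by 29.4: (121.5 − 7.5Q) − (8 + Q) = 29.4 → Q' = 9.8941.
ΔQ = 13.3529 − 9.8941 = 3.4588; the wedge equals the tax, 29.4.
The triangle = ½ × 3.4588 × 29.4 = $50.84 thousand.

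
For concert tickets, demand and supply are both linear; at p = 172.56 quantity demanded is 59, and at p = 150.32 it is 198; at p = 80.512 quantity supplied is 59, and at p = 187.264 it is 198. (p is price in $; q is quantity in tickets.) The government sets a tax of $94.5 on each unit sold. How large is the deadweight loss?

Demand slope = (150.32 − 172.56)/(198 − 59) = −0.16, so p = 182 − 0.16q.
Supply slope = (187.264 − 80.512)/(198 − 59) = 0.768, so p = 35.2 + 0.768q.
Competitive equilibrium: 182 − 0.16q = 35.2 + 0.768q → q* = 158.1897, p* = 156.6897.
With the tax, the buyer price exceeds the seller price by 94.5: (182 − 0.16q) − (35.2 + 0.768q) = 94.5 → q' = 56.3578.
Δq = 158.1897 − 56.3578 = 101.8319; the wedge equals the tax, 94.5.
Deadweight loss = ½ × 101.8319 × 94.5 = $4811.56.

$4811.56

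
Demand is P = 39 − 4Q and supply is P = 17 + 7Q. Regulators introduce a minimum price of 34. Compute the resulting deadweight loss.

Competitive equilibrium: 39 − 4Q = 17 + 7Q → Q* = 2, P* = 31.
At the floor P = 34, quantity demanded = (39 − 34)/4 = 1.25.
Sellers' marginal cost at Q' = 1.25: 17 + 7·1.25 = 25.75.
ΔQ = 2 − 1.25 = 0.75; wedge = 34 − 25.75 = 8.25.
The triangle = ½ × 0.75 × 8.25 = 3.09.

3.09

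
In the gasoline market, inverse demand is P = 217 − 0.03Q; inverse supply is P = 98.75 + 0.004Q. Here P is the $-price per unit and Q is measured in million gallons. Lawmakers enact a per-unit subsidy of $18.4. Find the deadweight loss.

Competitive equilibrium: 217 − 0.03Q = 98.75 + 0.004Q → Q* = 3477.9412, P* = 112.6618.
The subsidy lowers effective supply by 18.4: P = 80.35 + 0.004Q.
New quantity: 217 − 0.03Q = 80.35 + 0.004Q → Q' = 4019.1176.
Overproduction ΔQ = 4019.1176 − 3477.9412 = 541.1764; wedge = subsidy = 18.4.
Welfare loss = ½ × 541.1764 × 18.4 = $4978.82 million.

$4978.82 million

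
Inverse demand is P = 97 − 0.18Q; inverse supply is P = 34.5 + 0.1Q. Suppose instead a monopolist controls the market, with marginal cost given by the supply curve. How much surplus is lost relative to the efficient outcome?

Competitive equilibrium: 97 − 0.18Q = 34.5 + 0.1Q → Q* = 223.2143, P* = 56.8214.
Marginal revenue: MR = 97 − 0.36Q. Set MR = MC: 97 − 0.36Q = 34.5 + 0.1Q → Q_m = 135.8696.
Price P_m = 97 − 0.18·135.8696 = 72.5435; MC(Q_m) = 34.5 + 0.1·135.8696 = 48.087.
Competitive Q* = 223.2143, so ΔQ = 87.3447; wedge = 72.5435 − 48.087 = 24.4565.
Deadweight loss = ½ × 87.3447 × 24.4565 = 1068.07.

1068.07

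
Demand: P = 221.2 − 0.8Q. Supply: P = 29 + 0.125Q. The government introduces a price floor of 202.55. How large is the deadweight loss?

15738.72

Competitive equilibrium: 221.2 − 0.8Q = 29 + 0.125Q → Q* = 207.78378, P* = 54.97297.
At the floor P = 202.55, quantity demanded = (221.2 − 202.55)/0.8 = 23.3125.
Sellers' marginal cost at Q' = 23.3125: 29 + 0.125·23.3125 = 31.91406.
ΔQ = 207.78378 − 23.3125 = 184.47128; wedge = 202.55 − 31.91406 = 170.63594.
Deadweight loss = ½ × 184.47128 × 170.63594 = 15738.72.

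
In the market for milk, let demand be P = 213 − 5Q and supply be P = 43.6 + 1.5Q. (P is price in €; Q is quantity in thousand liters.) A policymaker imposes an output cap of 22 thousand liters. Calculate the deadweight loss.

Competitive equilibrium: 213 − 5Q = 43.6 + 1.5Q → Q* = 26.0615, P* = 82.6923.
At Q = 22: demand price = 213 − 5·22 = 103; supply price = 43.6 + 1.5·22 = 76.6.
ΔQ = 26.0615 − 22 = 4.0615; wedge = 103 − 76.6 = 26.4.
Welfare loss = ½ × 4.0615 × 26.4 = €53.61 thousand.

€53.61 thousand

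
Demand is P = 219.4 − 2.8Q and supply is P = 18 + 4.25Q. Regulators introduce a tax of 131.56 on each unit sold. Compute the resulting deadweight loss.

Competitive equilibrium: 219.4 − 2.8Q = 18 + 4.25Q → Q* = 28.5674, P* = 139.4113.
With the tax, the buyer price exceeds the seller price by 131.56: (219.4 − 2.8Q) − (18 + 4.25Q) = 131.56 → Q' = 9.9064.
ΔQ = 28.5674 − 9.9064 = 18.661; the wedge equals the tax, 131.56.
The triangle = ½ × 18.661 × 131.56 = 1227.52.

1227.52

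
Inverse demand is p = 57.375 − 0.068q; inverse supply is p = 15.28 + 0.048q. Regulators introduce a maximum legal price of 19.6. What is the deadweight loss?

4319.13

Competitive equilibrium: 57.375 − 0.068q = 15.28 + 0.048q → q* = 362.8879, p* = 32.6986.
At the ceiling p = 19.6, quantity supplied = (19.6 − 15.28)/0.048 = 90.
Willingness to pay at q' = 90: 57.375 − 0.068·90 = 51.255.
Δq = 362.8879 − 90 = 272.8879; wedge = 51.255 − 19.6 = 31.655.
Deadweight loss = ½ × 272.8879 × 31.655 = 4319.13.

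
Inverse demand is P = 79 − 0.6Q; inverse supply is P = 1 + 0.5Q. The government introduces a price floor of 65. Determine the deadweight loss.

1244.90

Competitive equilibrium: 79 − 0.6Q = 1 + 0.5Q → Q* = 70.9091, P* = 36.4545.
At the floor P = 65, quantity demanded = (79 − 65)/0.6 = 23.3333.
Sellers' marginal cost at Q' = 23.3333: 1 + 0.5·23.3333 = 12.6667.
ΔQ = 70.9091 − 23.3333 = 47.5758; wedge = 65 − 12.6667 = 52.3333.
Deadweight loss = ½ × 47.5758 × 52.3333 = 1244.90.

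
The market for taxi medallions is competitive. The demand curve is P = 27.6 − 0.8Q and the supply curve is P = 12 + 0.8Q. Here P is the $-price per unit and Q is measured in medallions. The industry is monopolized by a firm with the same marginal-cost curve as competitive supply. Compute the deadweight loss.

$8.45

Competitive equilibrium: 27.6 − 0.8Q = 12 + 0.8Q → Q* = 9.75, P* = 19.8.
Marginal revenue: MR = 27.6 − 1.6Q. Set MR = MC: 27.6 − 1.6Q = 12 + 0.8Q → Q_m = 6.5.
Price P_m = 27.6 − 0.8·6.5 = 22.4; MC(Q_m) = 12 + 0.8·6.5 = 17.2.
Competitive Q* = 9.75, so ΔQ = 3.25; wedge = 22.4 − 17.2 = 5.2.
The triangle = ½ × 3.25 × 5.2 = $8.45.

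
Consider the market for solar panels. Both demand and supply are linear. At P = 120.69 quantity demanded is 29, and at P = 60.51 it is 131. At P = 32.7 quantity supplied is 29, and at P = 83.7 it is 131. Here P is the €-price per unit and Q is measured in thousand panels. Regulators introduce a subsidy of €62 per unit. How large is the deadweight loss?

€1763.30 thousand

Demand slope = (60.51 − 120.69)/(131 − 29) = −0.59, so P = 137.8 − 0.59Q.
Supply slope = (83.7 − 32.7)/(131 − 29) = 0.5, so P = 18.2 + 0.5Q.
Competitive equilibrium: 137.8 − 0.59Q = 18.2 + 0.5Q → Q* = 109.7248, P* = 73.0624.
The subsidy lowers effective supply by 62: P = 0.5Q − 43.8.
New quantity: 137.8 − 0.59Q = 0.5Q − 43.8 → Q' = 166.6055.
Overproduction ΔQ = 166.6055 − 109.7248 = 56.8807; wedge = subsidy = 62.
Deadweight loss = ½ × 56.8807 × 62 = €1763.30 thousand.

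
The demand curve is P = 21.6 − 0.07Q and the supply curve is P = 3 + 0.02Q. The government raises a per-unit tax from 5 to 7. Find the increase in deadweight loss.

133.33

Competitive equilibrium: 21.6 − 0.07Q = 3 + 0.02Q → Q* = 206.6667, P* = 7.1333.
For a per-unit tax t: ΔQ = t/0.09, so DWL = ½·t·(t/0.09) = t²/0.18.
At t = 5: DWL = 138.889. At t = 7: DWL = 272.222.
Increase = 272.222 − 138.889 = 133.33.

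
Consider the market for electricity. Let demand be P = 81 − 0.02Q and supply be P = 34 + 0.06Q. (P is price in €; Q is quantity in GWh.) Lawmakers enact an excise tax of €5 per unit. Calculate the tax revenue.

€2625

Competitive equilibrium: 81 − 0.02Q = 34 + 0.06Q → Q* = 587.5, P* = 69.25.
With the tax, the buyer price exceeds the seller price by 5: (81 − 0.02Q) − (34 + 0.06Q) = 5 → Q' = 525.
Tax revenue = 5 × 525 = €2625.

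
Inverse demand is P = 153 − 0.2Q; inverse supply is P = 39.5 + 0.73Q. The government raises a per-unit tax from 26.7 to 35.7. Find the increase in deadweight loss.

301.94

Competitive equilibrium: 153 − 0.2Q = 39.5 + 0.73Q → Q* = 122.043, P* = 128.5914.
For a per-unit tax t: ΔQ = t/0.93, so DWL = ½·t·(t/0.93) = t²/1.86.
At t = 26.7: DWL = 383.274. At t = 35.7: DWL = 685.21.
Increase = 685.21 − 383.274 = 301.94.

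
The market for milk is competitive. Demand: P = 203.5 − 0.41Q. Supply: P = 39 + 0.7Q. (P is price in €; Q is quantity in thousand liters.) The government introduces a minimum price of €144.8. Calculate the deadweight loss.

Competitive equilibrium: 203.5 − 0.41Q = 39 + 0.7Q → Q* = 148.1982, P* = 142.7387.
At the floor P = 144.8, quantity demanded = (203.5 − 144.8)/0.41 = 143.1707.
Sellers' marginal cost at Q' = 143.1707: 39 + 0.7·143.1707 = 139.2195.
ΔQ = 148.1982 − 143.1707 = 5.0275; wedge = 144.8 − 139.2195 = 5.5805.
Welfare loss = ½ × 5.0275 × 5.5805 = €14.03 thousand.

€14.03 thousand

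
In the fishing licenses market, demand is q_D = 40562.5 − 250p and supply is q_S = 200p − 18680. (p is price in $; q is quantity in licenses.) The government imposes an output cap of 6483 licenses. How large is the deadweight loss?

In inverse form: demand p = 162.25 − 0.004q, supply p = 93.4 + 0.005q.
Competitive equilibrium: 162.25 − 0.004q = 93.4 + 0.005q → q* = 7650, p* = 131.65.
At q = 6483: demand price = 162.25 − 0.004·6483 = 136.318; supply price = 93.4 + 0.005·6483 = 125.815.
Δq = 7650 − 6483 = 1167; wedge = 136.318 − 125.815 = 10.503.
Welfare loss = ½ × 1167 × 10.503 = $6128.50.

$6128.50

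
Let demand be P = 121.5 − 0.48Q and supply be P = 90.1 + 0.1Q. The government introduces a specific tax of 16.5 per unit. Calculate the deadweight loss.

234.70

Competitive equilibrium: 121.5 − 0.48Q = 90.1 + 0.1Q → Q* = 54.1379, P* = 95.5138.
With the tax, the buyer price exceeds the seller price by 16.5: (121.5 − 0.48Q) − (90.1 + 0.1Q) = 16.5 → Q' = 25.6897.
ΔQ = 54.1379 − 25.6897 = 28.4482; the wedge equals the tax, 16.5.
Welfare loss = ½ × 28.4482 × 16.5 = 234.70.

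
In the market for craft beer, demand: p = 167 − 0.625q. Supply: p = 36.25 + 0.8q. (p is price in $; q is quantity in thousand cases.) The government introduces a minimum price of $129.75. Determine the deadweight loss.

Competitive equilibrium: 167 − 0.625q = 36.25 + 0.8q → q* = 91.7544, p* = 109.6535.
At the floor p = 129.75, quantity demanded = (167 − 129.75)/0.625 = 59.6.
Sellers' marginal cost at q' = 59.6: 36.25 + 0.8·59.6 = 83.93.
Δq = 91.7544 − 59.6 = 32.1544; wedge = 129.75 − 83.93 = 45.82.
DWL = ½ × 32.1544 × 45.82 = $736.66 thousand.

$736.66 thousand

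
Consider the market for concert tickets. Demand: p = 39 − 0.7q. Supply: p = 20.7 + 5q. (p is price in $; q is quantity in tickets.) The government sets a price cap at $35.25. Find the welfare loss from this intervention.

Competitive equilibrium: 39 − 0.7q = 20.7 + 5q → q* = 3.2105, p* = 36.7526.
At the ceiling p = 35.25, quantity supplied = (35.25 − 20.7)/5 = 2.91.
Willingness to pay at q' = 2.91: 39 − 0.7·2.91 = 36.963.
Δq = 3.2105 − 2.91 = 0.3005; wedge = 36.963 − 35.25 = 1.713.
Deadweight loss = ½ × 0.3005 × 1.713 = $0.26.

$0.26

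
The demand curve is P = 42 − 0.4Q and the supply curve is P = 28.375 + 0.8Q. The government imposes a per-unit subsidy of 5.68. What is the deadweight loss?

13.44

Competitive equilibrium: 42 − 0.4Q = 28.375 + 0.8Q → Q* = 11.3542, P* = 37.4583.
The subsidy lowers effective supply by 5.68: P = 22.695 + 0.8Q.
New quantity: 42 − 0.4Q = 22.695 + 0.8Q → Q' = 16.0875.
Overproduction ΔQ = 16.0875 − 11.3542 = 4.7333; wedge = subsidy = 5.68.
Deadweight loss = ½ × 4.7333 × 5.68 = 13.44.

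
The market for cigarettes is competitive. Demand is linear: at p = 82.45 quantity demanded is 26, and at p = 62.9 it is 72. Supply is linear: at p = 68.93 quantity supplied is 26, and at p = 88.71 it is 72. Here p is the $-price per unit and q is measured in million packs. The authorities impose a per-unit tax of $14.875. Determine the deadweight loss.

$129.40 million

Demand slope = (62.9 − 82.45)/(72 − 26) = −0.425, so p = 93.5 − 0.425q.
Supply slope = (88.71 − 68.93)/(72 − 26) = 0.43, so p = 57.75 + 0.43q.
Competitive equilibrium: 93.5 − 0.425q = 57.75 + 0.43q → q* = 41.8129, p* = 75.7295.
With the tax, the buyer price exceeds the seller price by 14.875: (93.5 − 0.425q) − (57.75 + 0.43q) = 14.875 → q' = 24.4152.
Δq = 41.8129 − 24.4152 = 17.3977; the wedge equals the tax, 14.875.
The triangle = ½ × 17.3977 × 14.875 = $129.40 million.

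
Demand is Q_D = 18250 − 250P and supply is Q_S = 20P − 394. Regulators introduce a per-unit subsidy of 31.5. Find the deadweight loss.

9187.50

In inverse form: demand P = 73 − 0.004Q, supply P = 19.7 + 0.05Q.
Competitive equilibrium: 73 − 0.004Q = 19.7 + 0.05Q → Q* = 987.037, P* = 69.0519.
The subsidy lowers effective supply by 31.5: P = 0.05Q − 11.8.
New quantity: 73 − 0.004Q = 0.05Q − 11.8 → Q' = 1570.3704.
Overproduction ΔQ = 1570.3704 − 987.037 = 583.3334; wedge = subsidy = 31.5.
Deadweight loss = ½ × 583.3334 × 31.5 = 9187.50.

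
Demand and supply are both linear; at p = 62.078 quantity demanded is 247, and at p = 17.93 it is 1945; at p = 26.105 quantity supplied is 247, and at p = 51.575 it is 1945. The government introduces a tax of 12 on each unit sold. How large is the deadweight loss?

Demand slope = (17.93 − 62.078)/(1945 − 247) = −0.026, so p = 68.5 − 0.026q.
Supply slope = (51.575 − 26.105)/(1945 − 247) = 0.015, so p = 22.4 + 0.015q.
Competitive equilibrium: 68.5 − 0.026q = 22.4 + 0.015q → q* = 1124.3902, p* = 39.2659.
With the tax, the buyer price exceeds the seller price by 12: (68.5 − 0.026q) − (22.4 + 0.015q) = 12 → q' = 831.7073.
Δq = 1124.3902 − 831.7073 = 292.6829; the wedge equals the tax, 12.
Welfare loss = ½ × 292.6829 × 12 = 1756.10.

1756.10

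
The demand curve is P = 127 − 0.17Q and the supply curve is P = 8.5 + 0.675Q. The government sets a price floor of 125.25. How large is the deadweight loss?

7133.94

Competitive equilibrium: 127 − 0.17Q = 8.5 + 0.675Q → Q* = 140.23669, P* = 103.15976.
At the floor P = 125.25, quantity demanded = (127 − 125.25)/0.17 = 10.29412.
Sellers' marginal cost at Q' = 10.29412: 8.5 + 0.675·10.29412 = 15.44853.
ΔQ = 140.23669 − 10.29412 = 129.94257; wedge = 125.25 − 15.44853 = 109.80147.
DWL = ½ × 129.94257 × 109.80147 = 7133.94.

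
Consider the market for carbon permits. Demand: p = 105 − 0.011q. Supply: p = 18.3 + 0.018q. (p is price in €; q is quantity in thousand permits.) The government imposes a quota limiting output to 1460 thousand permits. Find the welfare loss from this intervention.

Competitive equilibrium: 105 − 0.011q = 18.3 + 0.018q → q* = 2989.6552, p* = 72.1138.
At q = 1460: demand price = 105 − 0.011·1460 = 88.94; supply price = 18.3 + 0.018·1460 = 44.58.
Δq = 2989.6552 − 1460 = 1529.6552; wedge = 88.94 − 44.58 = 44.36.
Welfare loss = ½ × 1529.6552 × 44.36 = €33927.75 thousand.

€33927.75 thousand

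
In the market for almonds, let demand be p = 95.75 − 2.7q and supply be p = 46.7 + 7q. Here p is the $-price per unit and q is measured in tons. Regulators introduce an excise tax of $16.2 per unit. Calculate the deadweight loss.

Competitive equilibrium: 95.75 − 2.7q = 46.7 + 7q → q* = 5.0567, p* = 82.0969.
With the tax, the buyer price exceeds the seller price by 16.2: (95.75 − 2.7q) − (46.7 + 7q) = 16.2 → q' = 3.3866.
Δq = 5.0567 − 3.3866 = 1.6701; the wedge equals the tax, 16.2.
The triangle = ½ × 1.6701 × 16.2 = $13.53.

$13.53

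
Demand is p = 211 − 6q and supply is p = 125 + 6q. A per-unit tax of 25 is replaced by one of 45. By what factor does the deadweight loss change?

3.24

Competitive equilibrium: 211 − 6q = 125 + 6q → q* = 7.1667, p* = 168.
For a per-unit tax t: Δq = t/12, so DWL = ½·t·(t/12) = t²/24.
At t = 25: DWL = 26.042. At t = 45: DWL = 84.375.
Ratio = (45/25)² = 3.24.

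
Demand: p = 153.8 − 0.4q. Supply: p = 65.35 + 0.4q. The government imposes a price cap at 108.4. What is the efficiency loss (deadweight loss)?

3.45

Competitive equilibrium: 153.8 − 0.4q = 65.35 + 0.4q → q* = 110.5625, p* = 109.575.
At the ceiling p = 108.4, quantity supplied = (108.4 − 65.35)/0.4 = 107.625.
Willingness to pay at q' = 107.625: 153.8 − 0.4·107.625 = 110.75.
Δq = 110.5625 − 107.625 = 2.9375; wedge = 110.75 − 108.4 = 2.35.
Deadweight loss = ½ × 2.9375 × 2.35 = 3.45.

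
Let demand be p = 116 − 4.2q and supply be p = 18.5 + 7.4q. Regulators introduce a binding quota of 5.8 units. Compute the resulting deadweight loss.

39.36

Competitive equilibrium: 116 − 4.2q = 18.5 + 7.4q → q* = 8.4052, p* = 80.6983.
At q = 5.8: demand price = 116 − 4.2·5.8 = 91.64; supply price = 18.5 + 7.4·5.8 = 61.42.
Δq = 8.4052 − 5.8 = 2.6052; wedge = 91.64 − 61.42 = 30.22.
Deadweight loss = ½ × 2.6052 × 30.22 = 39.36.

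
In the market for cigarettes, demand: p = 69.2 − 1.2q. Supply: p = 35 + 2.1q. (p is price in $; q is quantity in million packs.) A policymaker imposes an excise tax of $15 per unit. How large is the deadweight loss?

Competitive equilibrium: 69.2 − 1.2q = 35 + 2.1q → q* = 10.3636, p* = 56.7636.
With the tax, the buyer price exceeds the seller price by 15: (69.2 − 1.2q) − (35 + 2.1q) = 15 → q' = 5.8182.
Δq = 10.3636 − 5.8182 = 4.5454; the wedge equals the tax, 15.
DWL = ½ × 4.5454 × 15 = $34.09 million.

$34.09 million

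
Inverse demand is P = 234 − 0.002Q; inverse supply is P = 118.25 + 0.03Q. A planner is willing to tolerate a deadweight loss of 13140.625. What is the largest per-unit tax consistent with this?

29

Competitive equilibrium: 234 − 0.002Q = 118.25 + 0.03Q → Q* = 3617.1875, P* = 226.7656.
A tax t gives ΔQ = t/0.032 and wedge t, so DWL = t²/0.064.
t²/0.064 = 13140.625 → t² = 841 → t = 29.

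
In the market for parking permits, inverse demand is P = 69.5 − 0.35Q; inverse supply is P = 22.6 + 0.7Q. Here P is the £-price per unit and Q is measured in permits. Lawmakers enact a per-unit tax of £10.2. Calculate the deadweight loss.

Competitive equilibrium: 69.5 − 0.35Q = 22.6 + 0.7Q → Q* = 44.6667, P* = 53.8667.
With the tax, the buyer price exceeds the seller price by 10.2: (69.5 − 0.35Q) − (22.6 + 0.7Q) = 10.2 → Q' = 34.9524.
ΔQ = 44.6667 − 34.9524 = 9.7143; the wedge equals the tax, 10.2.
DWL = ½ × 9.7143 × 10.2 = £49.54.

£49.54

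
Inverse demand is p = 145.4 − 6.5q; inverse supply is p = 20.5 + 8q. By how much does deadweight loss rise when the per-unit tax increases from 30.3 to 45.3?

Competitive equilibrium: 145.4 − 6.5q = 20.5 + 8q → q* = 8.6138, p* = 89.4103.
For a per-unit tax t: Δq = t/14.5, so DWL = ½·t·(t/14.5) = t²/29.
At t = 30.3: DWL = 31.658. At t = 45.3: DWL = 70.762.
Increase = 70.762 − 31.658 = 39.10.

39.10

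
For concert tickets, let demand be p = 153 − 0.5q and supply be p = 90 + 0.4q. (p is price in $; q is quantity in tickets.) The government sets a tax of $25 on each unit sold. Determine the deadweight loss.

Competitive equilibrium: 153 − 0.5q = 90 + 0.4q → q* = 70, p* = 118.
With the tax, the buyer price exceeds the seller price by 25: (153 − 0.5q) − (90 + 0.4q) = 25 → q' = 42.2222.
Δq = 70 − 42.2222 = 27.7778; the wedge equals the tax, 25.
DWL = ½ × 27.7778 × 25 = $347.22.

$347.22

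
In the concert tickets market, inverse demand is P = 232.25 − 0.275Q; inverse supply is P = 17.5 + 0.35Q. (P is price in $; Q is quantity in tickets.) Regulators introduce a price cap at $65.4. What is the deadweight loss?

$13357.07

Competitive equilibrium: 232.25 − 0.275Q = 17.5 + 0.35Q → Q* = 343.6, P* = 137.76.
At the ceiling P = 65.4, quantity supplied = (65.4 − 17.5)/0.35 = 136.8571.
Willingness to pay at Q' = 136.8571: 232.25 − 0.275·136.8571 = 194.6143.
ΔQ = 343.6 − 136.8571 = 206.7429; wedge = 194.6143 − 65.4 = 129.2143.
The triangle = ½ × 206.7429 × 129.2143 = $13357.07.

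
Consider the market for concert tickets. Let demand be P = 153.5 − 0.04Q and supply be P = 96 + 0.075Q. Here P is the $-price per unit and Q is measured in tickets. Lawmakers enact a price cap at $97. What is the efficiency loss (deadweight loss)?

Competitive equilibrium: 153.5 − 0.04Q = 96 + 0.075Q → Q* = 500, P* = 133.5.
At the ceiling P = 97, quantity supplied = (97 − 96)/0.075 = 13.3333.
Willingness to pay at Q' = 13.3333: 153.5 − 0.04·13.3333 = 152.9667.
ΔQ = 500 − 13.3333 = 486.6667; wedge = 152.9667 − 97 = 55.9667.
Deadweight loss = ½ × 486.6667 × 55.9667 = $13618.56.

$13618.56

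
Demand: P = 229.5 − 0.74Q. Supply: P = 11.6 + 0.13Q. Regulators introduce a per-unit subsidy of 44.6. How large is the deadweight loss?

1143.20

Competitive equilibrium: 229.5 − 0.74Q = 11.6 + 0.13Q → Q* = 250.45977, P* = 44.15977.
The subsidy lowers effective supply by 44.6: P = 0.13Q − 33.
New quantity: 229.5 − 0.74Q = 0.13Q − 33 → Q' = 301.72414.
Overproduction ΔQ = 301.72414 − 250.45977 = 51.26437; wedge = subsidy = 44.6.
DWL = ½ × 51.26437 × 44.6 = 1143.20.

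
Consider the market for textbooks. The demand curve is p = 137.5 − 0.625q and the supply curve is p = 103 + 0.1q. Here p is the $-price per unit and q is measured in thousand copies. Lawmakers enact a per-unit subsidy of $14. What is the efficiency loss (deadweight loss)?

Competitive equilibrium: 137.5 − 0.625q = 103 + 0.1q → q* = 47.5862, p* = 107.7586.
The subsidy lowers effective supply by 14: p = 89 + 0.1q.
New quantity: 137.5 − 0.625q = 89 + 0.1q → q' = 66.8966.
Overproduction Δq = 66.8966 − 47.5862 = 19.3104; wedge = subsidy = 14.
Deadweight loss = ½ × 19.3104 × 14 = $135.17 thousand.

$135.17 thousand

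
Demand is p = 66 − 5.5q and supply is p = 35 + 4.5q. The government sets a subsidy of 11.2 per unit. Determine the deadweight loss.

6.272

Competitive equilibrium: 66 − 5.5q = 35 + 4.5q → q* = 3.1, p* = 48.95.
The subsidy lowers effective supply by 11.2: p = 23.8 + 4.5q.
New quantity: 66 − 5.5q = 23.8 + 4.5q → q' = 4.22.
Overproduction Δq = 4.22 − 3.1 = 1.12; wedge = subsidy = 11.2.
The triangle = ½ × 1.12 × 11.2 = 6.272.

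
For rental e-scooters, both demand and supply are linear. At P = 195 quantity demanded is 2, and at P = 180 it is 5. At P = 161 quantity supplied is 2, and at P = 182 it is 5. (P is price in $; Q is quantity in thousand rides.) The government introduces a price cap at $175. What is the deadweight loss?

Demand slope = (180 − 195)/(5 − 2) = −5, so P = 205 − 5Q.
Supply slope = (182 − 161)/(5 − 2) = 7, so P = 147 + 7Q.
Competitive equilibrium: 205 − 5Q = 147 + 7Q → Q* = 4.8333, P* = 180.8333.
At the ceiling P = 175, quantity supplied = (175 − 147)/7 = 4.
Willingness to pay at Q' = 4: 205 − 5·4 = 185.
ΔQ = 4.8333 − 4 = 0.8333; wedge = 185 − 175 = 10.
Deadweight loss = ½ × 0.8333 × 10 = $4.17 thousand.

$4.17 thousand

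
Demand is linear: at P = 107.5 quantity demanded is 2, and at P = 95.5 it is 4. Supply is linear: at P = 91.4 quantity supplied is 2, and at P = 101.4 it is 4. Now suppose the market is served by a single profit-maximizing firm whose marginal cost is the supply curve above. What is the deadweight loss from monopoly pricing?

Demand slope = (95.5 − 107.5)/(4 − 2) = −6, so P = 119.5 − 6Q.
Supply slope = (101.4 − 91.4)/(4 − 2) = 5, so P = 81.4 + 5Q.
Competitive equilibrium: 119.5 − 6Q = 81.4 + 5Q → Q* = 3.4636, P* = 98.7182.
Marginal revenue: MR = 119.5 − 12Q. Set MR = MC: 119.5 − 12Q = 81.4 + 5Q → Q_m = 2.2412.
Price P_m = 119.5 − 6·2.2412 = 106.0528; MC(Q_m) = 81.4 + 5·2.2412 = 92.606.
Competitive Q* = 3.4636, so ΔQ = 1.2224; wedge = 106.0528 − 92.606 = 13.4468.
The triangle = ½ × 1.2224 × 13.4468 = 8.22.

8.22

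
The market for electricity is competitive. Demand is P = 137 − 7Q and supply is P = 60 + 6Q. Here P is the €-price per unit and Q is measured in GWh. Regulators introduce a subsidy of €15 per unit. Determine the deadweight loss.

Competitive equilibrium: 137 − 7Q = 60 + 6Q → Q* = 5.9231, P* = 95.5385.
The subsidy lowers effective supply by 15: P = 45 + 6Q.
New quantity: 137 − 7Q = 45 + 6Q → Q' = 7.0769.
Overproduction ΔQ = 7.0769 − 5.9231 = 1.1538; wedge = subsidy = 15.
Deadweight loss = ½ × 1.1538 × 15 = €8.65.

€8.65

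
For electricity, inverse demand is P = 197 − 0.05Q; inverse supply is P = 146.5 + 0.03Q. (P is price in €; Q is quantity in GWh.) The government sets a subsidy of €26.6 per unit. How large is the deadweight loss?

€4422.25

Competitive equilibrium: 197 − 0.05Q = 146.5 + 0.03Q → Q* = 631.25, P* = 165.4375.
The subsidy lowers effective supply by 26.6: P = 119.9 + 0.03Q.
New quantity: 197 − 0.05Q = 119.9 + 0.03Q → Q' = 963.75.
Overproduction ΔQ = 963.75 − 631.25 = 332.5; wedge = subsidy = 26.6.
The triangle = ½ × 332.5 × 26.6 = €4422.25.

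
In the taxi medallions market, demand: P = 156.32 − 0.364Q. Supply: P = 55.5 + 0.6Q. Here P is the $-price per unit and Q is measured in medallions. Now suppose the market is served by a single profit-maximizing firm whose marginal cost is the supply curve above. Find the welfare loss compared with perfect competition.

Competitive equilibrium: 156.32 − 0.364Q = 55.5 + 0.6Q → Q* = 104.5851, P* = 118.251.
Marginal revenue: MR = 156.32 − 0.728Q. Set MR = MC: 156.32 − 0.728Q = 55.5 + 0.6Q → Q_m = 75.9187.
Price P_m = 156.32 − 0.364·75.9187 = 128.6856; MC(Q_m) = 55.5 + 0.6·75.9187 = 101.0512.
Competitive Q* = 104.5851, so ΔQ = 28.6664; wedge = 128.6856 − 101.0512 = 27.6344.
The triangle = ½ × 28.6664 × 27.6344 = $396.09.

$396.09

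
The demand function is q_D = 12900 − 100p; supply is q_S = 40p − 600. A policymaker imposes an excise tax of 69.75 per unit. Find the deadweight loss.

In inverse form: demand p = 129 − 0.01q, supply p = 15 + 0.025q.
Competitive equilibrium: 129 − 0.01q = 15 + 0.025q → q* = 3257.1429, p* = 96.4286.
With the tax, the buyer price exceeds the seller price by 69.75: (129 − 0.01q) − (15 + 0.025q) = 69.75 → q' = 1264.2857.
Δq = 3257.1429 − 1264.2857 = 1992.8572; the wedge equals the tax, 69.75.
Deadweight loss = ½ × 1992.8572 × 69.75 = 69500.89.

69500.89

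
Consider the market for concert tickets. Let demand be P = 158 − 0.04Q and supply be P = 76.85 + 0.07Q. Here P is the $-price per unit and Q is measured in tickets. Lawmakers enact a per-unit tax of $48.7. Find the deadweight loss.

Competitive equilibrium: 158 − 0.04Q = 76.85 + 0.07Q → Q* = 737.7273, P* = 128.4909.
With the tax, the buyer price exceeds the seller price by 48.7: (158 − 0.04Q) − (76.85 + 0.07Q) = 48.7 → Q' = 295.
ΔQ = 737.7273 − 295 = 442.7273; the wedge equals the tax, 48.7.
Deadweight loss = ½ × 442.7273 × 48.7 = $10780.41.

$10780.41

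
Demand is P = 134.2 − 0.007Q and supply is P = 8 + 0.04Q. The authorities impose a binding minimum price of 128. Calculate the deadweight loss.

Competitive equilibrium: 134.2 − 0.007Q = 8 + 0.04Q → Q* = 2685.10638, P* = 115.40426.
At the floor P = 128, quantity demanded = (134.2 − 128)/0.007 = 885.71429.
Sellers' marginal cost at Q' = 885.71429: 8 + 0.04·885.71429 = 43.42857.
ΔQ = 2685.10638 − 885.71429 = 1799.39209; wedge = 128 − 43.42857 = 84.57143.
Deadweight loss = ½ × 1799.39209 × 84.57143 = 76088.58.

76088.58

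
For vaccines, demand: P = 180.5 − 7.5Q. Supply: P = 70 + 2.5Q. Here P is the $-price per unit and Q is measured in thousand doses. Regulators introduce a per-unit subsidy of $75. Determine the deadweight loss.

$281.25 thousand

Competitive equilibrium: 180.5 − 7.5Q = 70 + 2.5Q → Q* = 11.05, P* = 97.625.
The subsidy lowers effective supply by 75: P = 2.5Q − 5.
New quantity: 180.5 − 7.5Q = 2.5Q − 5 → Q' = 18.55.
Overproduction ΔQ = 18.55 − 11.05 = 7.5; wedge = subsidy = 75.
DWL = ½ × 7.5 × 75 = $281.25 thousand.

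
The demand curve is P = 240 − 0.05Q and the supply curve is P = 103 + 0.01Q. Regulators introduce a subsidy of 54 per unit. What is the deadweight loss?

24300

Competitive equilibrium: 240 − 0.05Q = 103 + 0.01Q → Q* = 2283.3333, P* = 125.8333.
The subsidy lowers effective supply by 54: P = 49 + 0.01Q.
New quantity: 240 − 0.05Q = 49 + 0.01Q → Q' = 3183.3333.
Overproduction ΔQ = 3183.3333 − 2283.3333 = 900; wedge = subsidy = 54.
Deadweight loss = ½ × 900 × 54 = 24300.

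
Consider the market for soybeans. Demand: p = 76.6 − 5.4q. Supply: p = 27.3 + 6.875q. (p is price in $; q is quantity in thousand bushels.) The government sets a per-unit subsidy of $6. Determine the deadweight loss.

$1.47 thousand

Competitive equilibrium: 76.6 − 5.4q = 27.3 + 6.875q → q* = 4.0163, p* = 54.912.
The subsidy lowers effective supply by 6: p = 21.3 + 6.875q.
New quantity: 76.6 − 5.4q = 21.3 + 6.875q → q' = 4.5051.
Overproduction Δq = 4.5051 − 4.0163 = 0.4888; wedge = subsidy = 6.
DWL = ½ × 0.4888 × 6 = $1.47 thousand.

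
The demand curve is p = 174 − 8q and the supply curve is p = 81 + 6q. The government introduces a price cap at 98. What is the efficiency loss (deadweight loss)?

101.59

Competitive equilibrium: 174 − 8q = 81 + 6q → q* = 6.6429, p* = 120.8571.
At the ceiling p = 98, quantity supplied = (98 − 81)/6 = 2.8333.
Willingness to pay at q' = 2.8333: 174 − 8·2.8333 = 151.3336.
Δq = 6.6429 − 2.8333 = 3.8096; wedge = 151.3336 − 98 = 53.3336.
Deadweight loss = ½ × 3.8096 × 53.3336 = 101.59.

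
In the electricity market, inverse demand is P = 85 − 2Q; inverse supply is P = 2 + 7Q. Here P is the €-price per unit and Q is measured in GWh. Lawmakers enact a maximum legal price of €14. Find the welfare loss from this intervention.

€253.66

Competitive equilibrium: 85 − 2Q = 2 + 7Q → Q* = 9.2222, P* = 66.5556.
At the ceiling P = 14, quantity supplied = (14 − 2)/7 = 1.7143.
Willingness to pay at Q' = 1.7143: 85 − 2·1.7143 = 81.5714.
ΔQ = 9.2222 − 1.7143 = 7.5079; wedge = 81.5714 − 14 = 67.5714.
DWL = ½ × 7.5079 × 67.5714 = €253.66.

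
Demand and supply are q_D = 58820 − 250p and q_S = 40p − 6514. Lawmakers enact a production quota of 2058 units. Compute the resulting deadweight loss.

2801.92

In inverse form: demand p = 235.28 − 0.004q, supply p = 162.85 + 0.025q.
Competitive equilibrium: 235.28 − 0.004q = 162.85 + 0.025q → q* = 2497.5862, p* = 225.2897.
At q = 2058: demand price = 235.28 − 0.004·2058 = 227.048; supply price = 162.85 + 0.025·2058 = 214.3.
Δq = 2497.5862 − 2058 = 439.5862; wedge = 227.048 − 214.3 = 12.748.
Welfare loss = ½ × 439.5862 × 12.748 = 2801.92.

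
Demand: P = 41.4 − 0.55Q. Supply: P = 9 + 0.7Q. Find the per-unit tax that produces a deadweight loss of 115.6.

17

Competitive equilibrium: 41.4 − 0.55Q = 9 + 0.7Q → Q* = 25.92, P* = 27.144.
A tax t gives ΔQ = t/1.25 and wedge t, so DWL = t²/2.5.
t²/2.5 = 115.6 → t² = 289 → t = 17.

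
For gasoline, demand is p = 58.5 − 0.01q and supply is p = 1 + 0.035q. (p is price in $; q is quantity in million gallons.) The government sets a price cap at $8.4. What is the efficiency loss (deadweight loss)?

$25584.76 million

Competitive equilibrium: 58.5 − 0.01q = 1 + 0.035q → q* = 1277.7778, p* = 45.7222.
At the ceiling p = 8.4, quantity supplied = (8.4 − 1)/0.035 = 211.4286.
Willingness to pay at q' = 211.4286: 58.5 − 0.01·211.4286 = 56.3857.
Δq = 1277.7778 − 211.4286 = 1066.3492; wedge = 56.3857 − 8.4 = 47.9857.
Deadweight loss = ½ × 1066.3492 × 47.9857 = $25584.76 million.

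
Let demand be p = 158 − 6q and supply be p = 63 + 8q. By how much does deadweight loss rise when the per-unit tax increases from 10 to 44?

65.57

Competitive equilibrium: 158 − 6q = 63 + 8q → q* = 6.7857, p* = 117.2857.
For a per-unit tax t: Δq = t/14, so DWL = ½·t·(t/14) = t²/28.
At t = 10: DWL = 3.571. At t = 44: DWL = 69.143.
Increase = 69.143 − 3.571 = 65.57.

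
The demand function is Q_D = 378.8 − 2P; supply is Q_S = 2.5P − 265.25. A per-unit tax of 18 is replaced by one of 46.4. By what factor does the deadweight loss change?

6.645

In inverse form: demand P = 189.4 − 0.5Q, supply P = 106.1 + 0.4Q.
Competitive equilibrium: 189.4 − 0.5Q = 106.1 + 0.4Q → Q* = 92.5556, P* = 143.1222.
For a per-unit tax t: ΔQ = t/0.9, so DWL = ½·t·(t/0.9) = t²/1.8.
At t = 18: DWL = 180. At t = 46.4: DWL = 1196.089.
Ratio = (46.4/18)² = 6.645.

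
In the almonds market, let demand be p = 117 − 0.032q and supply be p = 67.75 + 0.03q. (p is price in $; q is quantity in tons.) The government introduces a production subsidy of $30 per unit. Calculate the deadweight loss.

$7258.06

Competitive equilibrium: 117 − 0.032q = 67.75 + 0.03q → q* = 794.35484, p* = 91.58065.
The subsidy lowers effective supply by 30: p = 37.75 + 0.03q.
New quantity: 117 − 0.032q = 37.75 + 0.03q → q' = 1278.22581.
Overproduction Δq = 1278.22581 − 794.35484 = 483.87097; wedge = subsidy = 30.
DWL = ½ × 483.87097 × 30 = $7258.06.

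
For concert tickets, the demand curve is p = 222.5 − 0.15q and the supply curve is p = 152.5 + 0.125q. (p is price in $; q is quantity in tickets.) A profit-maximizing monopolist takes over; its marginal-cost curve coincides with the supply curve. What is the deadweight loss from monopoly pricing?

Competitive equilibrium: 222.5 − 0.15q = 152.5 + 0.125q → q* = 254.5455, p* = 184.3182.
Marginal revenue: MR = 222.5 − 0.3q. Set MR = MC: 222.5 − 0.3q = 152.5 + 0.125q → q_m = 164.7059.
Price p_m = 222.5 − 0.15·164.7059 = 197.7941; MC(q_m) = 152.5 + 0.125·164.7059 = 173.0882.
Competitive q* = 254.5455, so Δq = 89.8396; wedge = 197.7941 − 173.0882 = 24.7059.
Deadweight loss = ½ × 89.8396 × 24.7059 = $1109.78.

$1109.78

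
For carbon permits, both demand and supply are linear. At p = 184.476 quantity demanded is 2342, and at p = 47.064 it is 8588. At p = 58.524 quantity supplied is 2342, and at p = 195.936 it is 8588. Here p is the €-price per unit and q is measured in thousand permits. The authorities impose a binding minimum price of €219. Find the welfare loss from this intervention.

€432102.27 thousand

Demand slope = (47.064 − 184.476)/(8588 − 2342) = −0.022, so p = 236 − 0.022q.
Supply slope = (195.936 − 58.524)/(8588 − 2342) = 0.022, so p = 7 + 0.022q.
Competitive equilibrium: 236 − 0.022q = 7 + 0.022q → q* = 5204.5455, p* = 121.5.
At the floor p = 219, quantity demanded = (236 − 219)/0.022 = 772.7273.
Sellers' marginal cost at q' = 772.7273: 7 + 0.022·772.7273 = 24.
Δq = 5204.5455 − 772.7273 = 4431.8182; wedge = 219 − 24 = 195.
Deadweight loss = ½ × 4431.8182 × 195 = €432102.27 thousand.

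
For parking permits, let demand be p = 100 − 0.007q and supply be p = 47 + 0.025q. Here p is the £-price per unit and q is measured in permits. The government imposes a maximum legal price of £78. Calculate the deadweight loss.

£2772.225

Competitive equilibrium: 100 − 0.007q = 47 + 0.025q → q* = 1656.25, p* = 88.4063.
At the ceiling p = 78, quantity supplied = (78 − 47)/0.025 = 1240.
Willingness to pay at q' = 1240: 100 − 0.007·1240 = 91.32.
Δq = 1656.25 − 1240 = 416.25; wedge = 91.32 − 78 = 13.32.
Deadweight loss = ½ × 416.25 × 13.32 = £2772.225.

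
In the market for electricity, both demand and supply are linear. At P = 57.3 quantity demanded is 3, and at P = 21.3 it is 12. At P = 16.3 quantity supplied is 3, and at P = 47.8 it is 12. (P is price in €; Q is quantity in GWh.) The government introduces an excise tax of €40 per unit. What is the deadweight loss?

€106.67

Demand slope = (21.3 − 57.3)/(12 − 3) = −4, so P = 69.3 − 4Q.
Supply slope = (47.8 − 16.3)/(12 − 3) = 3.5, so P = 5.8 + 3.5Q.
Competitive equilibrium: 69.3 − 4Q = 5.8 + 3.5Q → Q* = 8.4667, P* = 35.4333.
With the tax, the buyer price exceeds the seller price by 40: (69.3 − 4Q) − (5.8 + 3.5Q) = 40 → Q' = 3.1333.
ΔQ = 8.4667 − 3.1333 = 5.3334; the wedge equals the tax, 40.
Deadweight loss = ½ × 5.3334 × 40 = €106.67.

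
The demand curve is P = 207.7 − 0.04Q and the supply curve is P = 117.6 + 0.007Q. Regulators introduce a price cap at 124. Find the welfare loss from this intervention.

Competitive equilibrium: 207.7 − 0.04Q = 117.6 + 0.007Q → Q* = 1917.02128, P* = 131.01915.
At the ceiling P = 124, quantity supplied = (124 − 117.6)/0.007 = 914.28571.
Willingness to pay at Q' = 914.28571: 207.7 − 0.04·914.28571 = 171.12857.
ΔQ = 1917.02128 − 914.28571 = 1002.73557; wedge = 171.12857 − 124 = 47.12857.
DWL = ½ × 1002.73557 × 47.12857 = 23628.75.

23628.75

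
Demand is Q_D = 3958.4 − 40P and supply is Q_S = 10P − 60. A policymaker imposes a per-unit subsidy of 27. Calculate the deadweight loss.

In inverse form: demand P = 98.96 − 0.025Q, supply P = 6 + 0.1Q.
Competitive equilibrium: 98.96 − 0.025Q = 6 + 0.1Q → Q* = 743.68, P* = 80.368.
The subsidy lowers effective supply by 27: P = 0.1Q − 21.
New quantity: 98.96 − 0.025Q = 0.1Q − 21 → Q' = 959.68.
Overproduction ΔQ = 959.68 − 743.68 = 216; wedge = subsidy = 27.
The triangle = ½ × 216 × 27 = 2916.

2916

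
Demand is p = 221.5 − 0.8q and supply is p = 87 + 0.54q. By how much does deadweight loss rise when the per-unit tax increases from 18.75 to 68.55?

1622.22

Competitive equilibrium: 221.5 − 0.8q = 87 + 0.54q → q* = 100.3731, p* = 141.2015.
For a per-unit tax t: Δq = t/1.34, so DWL = ½·t·(t/1.34) = t²/2.68.
At t = 18.75: DWL = 131.18. At t = 68.55: DWL = 1753.396.
Increase = 1753.396 − 131.18 = 1622.22.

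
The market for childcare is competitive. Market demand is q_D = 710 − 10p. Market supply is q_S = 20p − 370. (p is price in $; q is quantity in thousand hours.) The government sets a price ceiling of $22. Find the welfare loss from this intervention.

$5880 thousand

In inverse form: demand p = 71 − 0.1q, supply p = 18.5 + 0.05q.
Competitive equilibrium: 71 − 0.1q = 18.5 + 0.05q → q* = 350, p* = 36.
At the ceiling p = 22, quantity supplied = (22 − 18.5)/0.05 = 70.
Willingness to pay at q' = 70: 71 − 0.1·70 = 64.
Δq = 350 − 70 = 280; wedge = 64 − 22 = 42.
Welfare loss = ½ × 280 × 42 = $5880 thousand.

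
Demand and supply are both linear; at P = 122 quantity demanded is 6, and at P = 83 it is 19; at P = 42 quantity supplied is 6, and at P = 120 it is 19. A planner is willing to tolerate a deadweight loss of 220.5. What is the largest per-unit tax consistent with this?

Demand slope = (83 − 122)/(19 − 6) = −3, so P = 140 − 3Q.
Supply slope = (120 − 42)/(19 − 6) = 6, so P = 6 + 6Q.
Competitive equilibrium: 140 − 3Q = 6 + 6Q → Q* = 14.8889, P* = 95.3333.
A tax t gives ΔQ = t/9 and wedge t, so DWL = t²/18.
t²/18 = 220.5 → t² = 3969 → t = 63.

63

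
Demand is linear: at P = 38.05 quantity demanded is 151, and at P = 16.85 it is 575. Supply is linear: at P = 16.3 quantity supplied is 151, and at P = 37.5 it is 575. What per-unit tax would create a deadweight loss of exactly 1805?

19

Demand slope = (16.85 − 38.05)/(575 − 151) = −0.05, so P = 45.6 − 0.05Q.
Supply slope = (37.5 − 16.3)/(575 − 151) = 0.05, so P = 8.75 + 0.05Q.
Competitive equilibrium: 45.6 − 0.05Q = 8.75 + 0.05Q → Q* = 368.5, P* = 27.175.
A tax t gives ΔQ = t/0.1 and wedge t, so DWL = t²/0.2.
t²/0.2 = 1805 → t² = 361 → t = 19.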